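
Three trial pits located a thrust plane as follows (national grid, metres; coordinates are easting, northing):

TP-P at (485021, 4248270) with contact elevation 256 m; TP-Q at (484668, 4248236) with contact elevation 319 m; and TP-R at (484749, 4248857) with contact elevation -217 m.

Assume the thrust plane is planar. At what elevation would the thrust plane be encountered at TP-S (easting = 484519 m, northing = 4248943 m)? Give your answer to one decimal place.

Let the plane be z = a·easting + b·northing + c.
TP-Q−TP-P: −353a − 34b = 63;  TP-R−TP-P: −272a + 587b = −473.
Solving gives a = −0.096549462, b = −0.850530585.
Then c = 256 − a·485021 − b·4248270 = 3660368.09.
At (484519, 4248943): z = −46780.0 − 3613856.0 + 3660368.09 = -267.9 m.

-267.9 m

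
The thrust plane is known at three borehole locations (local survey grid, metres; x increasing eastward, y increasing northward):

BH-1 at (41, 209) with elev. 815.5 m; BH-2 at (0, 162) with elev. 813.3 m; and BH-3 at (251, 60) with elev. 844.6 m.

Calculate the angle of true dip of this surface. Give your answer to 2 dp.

Two edge vectors: BH-1→BH-2 = (-41, -47, -2.2), BH-1→BH-3 = (210, -149, 29.1).
Normal n = (BH-1→BH-2) × (BH-1→BH-3) = (-1695.5, 731.1, 15979).
So ∂z/∂x = −n_x/n_z = 0.10611 and ∂z/∂y = −n_y/n_z = −0.04575.
Gradient magnitude |∇z| = √(a² + b²) = √(0.01126 + 0.00209) = 0.11555.
True dip = arctan(0.11555) = 6.59°, dipping toward WNW (azimuth ≈ 293°).

6.59°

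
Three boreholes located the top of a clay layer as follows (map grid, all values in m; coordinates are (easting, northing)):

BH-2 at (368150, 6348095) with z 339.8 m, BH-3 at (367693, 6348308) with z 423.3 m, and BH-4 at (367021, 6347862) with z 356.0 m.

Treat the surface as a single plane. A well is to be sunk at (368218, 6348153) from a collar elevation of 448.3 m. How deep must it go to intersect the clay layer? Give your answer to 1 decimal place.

98.5 m

Two edge vectors: BH-2→BH-3 = (-457, 213, 83.5), BH-2→BH-4 = (-1129, -233, 16.2).
Normal n = (BH-2→BH-3) × (BH-2→BH-4) = (22906.1, -86868.1, 346958).
So ∂z/∂E = −n_x/n_z = −0.066019806 and ∂z/∂N = −n_y/n_z = 0.250370650.
Intercept c from BH-2: 339.8 + 24305.19 − 1589376.67 = −1564731.68.
At (368218, 6348153): z_contact = −24309.68 + 1589391.19 − 1564731.68 = 349.83 m.
Depth below ground = 448.3 − 349.83 = 98.5 m.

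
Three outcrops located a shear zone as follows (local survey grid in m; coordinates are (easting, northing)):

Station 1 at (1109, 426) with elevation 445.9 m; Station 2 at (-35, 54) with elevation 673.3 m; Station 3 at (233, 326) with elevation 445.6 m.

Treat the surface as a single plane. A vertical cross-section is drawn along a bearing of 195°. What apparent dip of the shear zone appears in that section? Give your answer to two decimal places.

41.46°

Two edge vectors: Station 1→Station 2 = (-1144, -372, 227.4), Station 1→Station 3 = (-876, -100, -0.3).
Normal n = (Station 1→Station 2) × (Station 1→Station 3) = (22851.6, -199545.6, -211472).
So ∂z/∂E = −n_x/n_z = 0.10806 and ∂z/∂N = −n_y/n_z = −0.94360.
Unit vector along 195° is (sin 195°, cos 195°) = (-0.2588, -0.9659).
Slope in that direction = a·(-0.2588) + b·(-0.9659) = 0.88348.
Apparent dip = arctan|0.88348| = 41.46° (true dip is 43.5°, so apparent ≤ true as expected).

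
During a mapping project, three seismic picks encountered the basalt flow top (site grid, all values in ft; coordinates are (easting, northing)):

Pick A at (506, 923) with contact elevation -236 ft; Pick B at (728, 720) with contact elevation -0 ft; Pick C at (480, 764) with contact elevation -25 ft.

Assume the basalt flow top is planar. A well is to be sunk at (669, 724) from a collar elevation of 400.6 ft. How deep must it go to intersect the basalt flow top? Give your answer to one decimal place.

398.1 ft

Let the plane be z = a·E + b·N + c.
Pick B−Pick A: 222a − 203b = 236;  Pick C−Pick A: −26a − 159b = 211.
Solving gives a = −0.13084, b = −1.30565.
Then c = -236 − a·506 − b·923 = 1035.32.
At (669, 724): z_contact = −87.53 − 945.29 + 1035.32 = 2.50 ft.
Depth below ground = 400.6 − 2.50 = 398.1 ft.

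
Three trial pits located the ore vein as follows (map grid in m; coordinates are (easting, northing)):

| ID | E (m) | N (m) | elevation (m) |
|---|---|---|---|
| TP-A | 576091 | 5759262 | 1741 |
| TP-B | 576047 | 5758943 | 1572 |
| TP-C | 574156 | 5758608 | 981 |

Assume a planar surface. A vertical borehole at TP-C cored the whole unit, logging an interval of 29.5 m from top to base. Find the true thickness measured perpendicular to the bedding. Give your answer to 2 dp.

25.88 m

Let the plane be z = a·E + b·N + c.
TP-B−TP-A: −44a − 319b = −169;  TP-C−TP-A: −1935a − 654b = −760.
Solving gives a = 0.22416, b = 0.49886.
|∇z| = √(a²+b²) = 0.54691, so dip δ = arctan(0.54691) = 28.67°.
True thickness = vertical thickness × cos δ = 29.5 × cos 28.67° = 25.88 m.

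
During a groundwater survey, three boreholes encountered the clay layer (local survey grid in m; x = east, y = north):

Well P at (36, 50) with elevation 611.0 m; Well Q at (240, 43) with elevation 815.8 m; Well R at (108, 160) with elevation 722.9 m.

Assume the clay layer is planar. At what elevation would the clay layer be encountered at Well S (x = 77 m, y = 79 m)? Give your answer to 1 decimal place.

Let the plane be z = a·x + b·y + c.
Well Q−Well P: 204a − 7b = 204.8;  Well R−Well P: 72a + 110b = 111.9.
Solving gives a = 1.01601, b = 0.35225.
Then c = 611 − a·36 − b·50 = 556.81.
At (77, 79): z = 78.2 + 27.8 + 556.81 = 662.9 m.

662.9 m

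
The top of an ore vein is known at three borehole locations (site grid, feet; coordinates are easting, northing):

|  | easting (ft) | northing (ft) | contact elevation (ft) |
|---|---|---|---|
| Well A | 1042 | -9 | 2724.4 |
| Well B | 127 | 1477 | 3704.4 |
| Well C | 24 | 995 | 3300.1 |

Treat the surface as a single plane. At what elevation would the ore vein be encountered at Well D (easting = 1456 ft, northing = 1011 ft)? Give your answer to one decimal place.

3622.4 ft

Let the plane be z = a·easting + b·northing + c.
Well B−Well A: −915a + 1486b = 980;  Well C−Well A: −1018a + 1004b = 575.7.
Solving gives a = 0.216180, b = 0.792601.
Then c = 2724.4 − a·1042 − b·-9 = 2506.27.
At (1456, 1011): z = 314.8 + 801.3 + 2506.27 = 3622.4 ft.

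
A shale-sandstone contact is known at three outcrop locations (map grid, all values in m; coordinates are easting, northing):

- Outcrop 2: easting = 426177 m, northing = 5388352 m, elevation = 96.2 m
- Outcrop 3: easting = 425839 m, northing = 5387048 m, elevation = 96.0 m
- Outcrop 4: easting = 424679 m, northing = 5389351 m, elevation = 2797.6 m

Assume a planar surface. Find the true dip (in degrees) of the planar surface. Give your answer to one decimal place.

Let the plane be z = a·easting + b·northing + c.
Outcrop 3−Outcrop 2: −338a − 1304b = −0.2;  Outcrop 4−Outcrop 2: −1498a + 999b = 2701.4.
Solving gives a = −1.53747, b = 0.39867.
Gradient magnitude |∇z| = √(a² + b²) = √(2.36381 + 0.15894) = 1.58832.
True dip = arctan(1.58832) = 57.8°, dipping toward ESE (azimuth ≈ 105°).

57.8°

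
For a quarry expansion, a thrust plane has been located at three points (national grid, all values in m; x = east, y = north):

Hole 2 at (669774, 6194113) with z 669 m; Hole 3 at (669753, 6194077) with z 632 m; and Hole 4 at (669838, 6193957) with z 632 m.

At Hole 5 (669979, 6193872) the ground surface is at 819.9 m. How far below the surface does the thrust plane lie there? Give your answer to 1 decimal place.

Two edge vectors: Hole 2→Hole 3 = (-21, -36, -37), Hole 2→Hole 4 = (64, -156, -37).
Normal n = (Hole 2→Hole 3) × (Hole 2→Hole 4) = (-4440, -3145, 5580).
So ∂z/∂x = −n_x/n_z = 0.795698925 and ∂z/∂y = −n_y/n_z = 0.563620072.
Intercept c from Hole 2: 669 − 532938.45 − 3491126.41 = −4023395.86.
At (669979, 6193872): z_contact = 533101.57 + 3490990.58 − 4023395.86 = 696.29 m.
Depth below ground = 819.9 − 696.29 = 123.6 m.

123.6 m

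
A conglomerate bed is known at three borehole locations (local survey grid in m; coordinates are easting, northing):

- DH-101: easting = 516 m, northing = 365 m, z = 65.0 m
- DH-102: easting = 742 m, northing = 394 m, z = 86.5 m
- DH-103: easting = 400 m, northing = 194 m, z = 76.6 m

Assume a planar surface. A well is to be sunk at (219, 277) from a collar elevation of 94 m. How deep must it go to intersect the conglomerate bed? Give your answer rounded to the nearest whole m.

Two edge vectors: DH-101→DH-102 = (226, 29, 21.5), DH-101→DH-103 = (-116, -171, 11.6).
Normal n = (DH-101→DH-102) × (DH-101→DH-103) = (4012.9, -5115.6, -35282).
So ∂z/∂easting = −n_x/n_z = 0.11374 and ∂z/∂northing = −n_y/n_z = −0.14499.
Intercept c from DH-101: 65 − 58.69 + 52.92 = 59.23.
At (219, 277): z_contact = 24.9 − 40.2 + 59.23 = 44.0 m.
Depth below ground = 94 − 44.0 = 50 m.

50 m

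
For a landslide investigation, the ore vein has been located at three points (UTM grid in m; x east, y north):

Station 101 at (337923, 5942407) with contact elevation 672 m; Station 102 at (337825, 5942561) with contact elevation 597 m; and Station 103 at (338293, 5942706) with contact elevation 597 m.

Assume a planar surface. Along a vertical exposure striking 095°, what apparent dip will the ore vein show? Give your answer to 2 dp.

9.15°

Let the plane be z = a·x + b·y + c.
Station 102−Station 101: −98a + 154b = −75;  Station 103−Station 101: 370a + 299b = −75.
Solving gives a = 0.12604, b = −0.40681.
Unit vector along 095° is (sin 95°, cos 95°) = (0.9962, -0.0872).
Slope in that direction = a·(0.9962) + b·(-0.0872) = 0.16102.
Apparent dip = arctan|0.16102| = 9.15° (true dip is 23.1°, so apparent ≤ true as expected).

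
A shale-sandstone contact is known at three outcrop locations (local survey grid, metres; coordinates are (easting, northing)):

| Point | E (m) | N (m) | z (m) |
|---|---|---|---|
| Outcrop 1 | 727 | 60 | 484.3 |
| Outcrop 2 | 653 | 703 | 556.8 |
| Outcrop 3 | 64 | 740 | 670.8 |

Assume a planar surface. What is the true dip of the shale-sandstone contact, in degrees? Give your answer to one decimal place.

11.8°

Two edge vectors: Outcrop 1→Outcrop 2 = (-74, 643, 72.5), Outcrop 1→Outcrop 3 = (-663, 680, 186.5).
Normal n = (Outcrop 1→Outcrop 2) × (Outcrop 1→Outcrop 3) = (70619.5, -34266.5, 375989).
So ∂z/∂E = −n_x/n_z = −0.18782 and ∂z/∂N = −n_y/n_z = 0.09114.
Gradient magnitude |∇z| = √(a² + b²) = √(0.03528 + 0.00831) = 0.20877.
True dip = arctan(0.20877) = 11.8°, dipping toward ESE (azimuth ≈ 116°).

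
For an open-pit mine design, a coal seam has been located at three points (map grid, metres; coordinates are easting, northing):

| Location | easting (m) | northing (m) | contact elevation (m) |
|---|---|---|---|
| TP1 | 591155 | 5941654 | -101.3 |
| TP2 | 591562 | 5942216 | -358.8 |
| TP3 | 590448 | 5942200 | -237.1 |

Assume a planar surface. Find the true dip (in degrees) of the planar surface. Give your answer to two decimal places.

21.65°

Let the plane be z = a·easting + b·northing + c.
TP2−TP1: 407a + 562b = −257.5;  TP3−TP1: −707a + 546b = −135.8.
Solving gives a = −0.10374, b = −0.38305.
Gradient magnitude |∇z| = √(a² + b²) = √(0.01076 + 0.14673) = 0.39685.
True dip = arctan(0.39685) = 21.65°, dipping toward NNE (azimuth ≈ 015°).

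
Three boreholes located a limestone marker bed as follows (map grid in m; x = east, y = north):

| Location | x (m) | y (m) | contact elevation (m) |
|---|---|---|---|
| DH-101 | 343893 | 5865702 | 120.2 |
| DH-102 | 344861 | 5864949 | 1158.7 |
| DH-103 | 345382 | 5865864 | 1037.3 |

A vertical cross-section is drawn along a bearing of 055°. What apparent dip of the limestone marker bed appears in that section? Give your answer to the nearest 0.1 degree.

Two edge vectors: DH-101→DH-102 = (968, -753, 1038.5), DH-101→DH-103 = (1489, 162, 917.1).
Normal n = (DH-101→DH-102) × (DH-101→DH-103) = (-858813.3, 658573.7, 1278033).
So ∂z/∂x = −n_x/n_z = 0.67198 and ∂z/∂y = −n_y/n_z = −0.51530.
Unit vector along 055° is (sin 55°, cos 55°) = (0.8192, 0.5736).
Slope in that direction = a·(0.8192) + b·(0.5736) = 0.25489.
Apparent dip = arctan|0.25489| = 14.3° (true dip is 40.3°, so apparent ≤ true as expected).

14.3°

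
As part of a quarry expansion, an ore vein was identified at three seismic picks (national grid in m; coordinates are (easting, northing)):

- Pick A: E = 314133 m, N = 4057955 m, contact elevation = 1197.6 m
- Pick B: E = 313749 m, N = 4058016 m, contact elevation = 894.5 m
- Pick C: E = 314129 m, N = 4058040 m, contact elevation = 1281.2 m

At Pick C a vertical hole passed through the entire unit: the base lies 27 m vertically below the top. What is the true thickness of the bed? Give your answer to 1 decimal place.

Let the plane be z = a·E + b·N + c.
Pick B−Pick A: −384a + 61b = −303.1;  Pick C−Pick A: −4a + 85b = 83.6.
Solving gives a = 0.95268, b = 1.02836.
|∇z| = √(a²+b²) = 1.40183, so dip δ = arctan(1.40183) = 54.50°.
True thickness = vertical thickness × cos δ = 27 × cos 54.50° = 15.7 m.

15.7 m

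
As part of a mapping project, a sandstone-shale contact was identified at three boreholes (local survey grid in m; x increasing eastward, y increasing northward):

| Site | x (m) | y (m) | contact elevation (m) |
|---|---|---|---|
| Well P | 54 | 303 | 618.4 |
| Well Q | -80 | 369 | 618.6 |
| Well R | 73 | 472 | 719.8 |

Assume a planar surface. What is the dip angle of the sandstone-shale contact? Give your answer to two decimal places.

Two edge vectors: Well P→Well Q = (-134, 66, 0.2), Well P→Well R = (19, 169, 101.4).
Normal n = (Well P→Well Q) × (Well P→Well R) = (6658.6, 13591.4, -23900).
So ∂z/∂x = −n_x/n_z = 0.27860 and ∂z/∂y = −n_y/n_z = 0.56868.
Gradient magnitude |∇z| = √(a² + b²) = √(0.07762 + 0.32339) = 0.63326.
True dip = arctan(0.63326) = 32.34°, dipping toward SSW (azimuth ≈ 206°).

32.34°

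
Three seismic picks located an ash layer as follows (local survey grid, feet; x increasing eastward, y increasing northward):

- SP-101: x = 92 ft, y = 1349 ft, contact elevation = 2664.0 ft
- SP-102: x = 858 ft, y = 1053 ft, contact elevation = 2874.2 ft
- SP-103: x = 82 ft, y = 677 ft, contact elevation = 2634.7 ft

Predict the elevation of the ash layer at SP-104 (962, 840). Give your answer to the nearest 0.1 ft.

2895.9 ft

Two edge vectors: SP-101→SP-102 = (766, -296, 210.2), SP-101→SP-103 = (-10, -672, -29.3).
Normal n = (SP-101→SP-102) × (SP-101→SP-103) = (149927.2, 20341.8, -517712).
So ∂z/∂x = −n_x/n_z = 0.289596 and ∂z/∂y = −n_y/n_z = 0.039292.
Intercept c from SP-101: 2664 − 26.64 − 53.00 = 2584.35.
At (962, 840): z = 278.6 + 33.0 + 2584.35 = 2895.9 ft.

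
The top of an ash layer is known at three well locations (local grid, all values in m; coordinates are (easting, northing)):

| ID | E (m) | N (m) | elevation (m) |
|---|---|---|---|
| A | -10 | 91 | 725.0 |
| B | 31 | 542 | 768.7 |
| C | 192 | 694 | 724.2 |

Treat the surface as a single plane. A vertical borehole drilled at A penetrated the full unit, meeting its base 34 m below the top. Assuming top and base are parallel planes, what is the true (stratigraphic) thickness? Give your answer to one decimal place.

31.3 m

Two edge vectors: A→B = (41, 451, 43.7), A→C = (202, 603, -0.8).
Normal n = (A→B) × (A→C) = (-26711.9, 8860.2, -66379).
So ∂z/∂E = −n_x/n_z = −0.40241 and ∂z/∂N = −n_y/n_z = 0.13348.
|∇z| = √(a²+b²) = 0.42397, so dip δ = arctan(0.42397) = 22.98°.
True thickness = vertical thickness × cos δ = 34 × cos 22.98° = 31.3 m.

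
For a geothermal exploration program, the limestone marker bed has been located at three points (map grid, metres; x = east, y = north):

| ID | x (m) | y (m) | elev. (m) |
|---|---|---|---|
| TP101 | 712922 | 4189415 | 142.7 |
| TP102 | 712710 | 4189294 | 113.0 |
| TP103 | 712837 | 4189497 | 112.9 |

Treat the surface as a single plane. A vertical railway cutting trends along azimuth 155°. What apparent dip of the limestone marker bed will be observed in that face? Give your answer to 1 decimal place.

Let the plane be z = a·x + b·y + c.
TP102−TP101: −212a − 121b = −29.7;  TP103−TP101: −85a + 82b = −29.8.
Solving gives a = 0.21834, b = −0.13709.
Unit vector along 155° is (sin 155°, cos 155°) = (0.4226, -0.9063).
Slope in that direction = a·(0.4226) + b·(-0.9063) = 0.21652.
Apparent dip = arctan|0.21652| = 12.2° (true dip is 14.5°, so apparent ≤ true as expected).

12.2°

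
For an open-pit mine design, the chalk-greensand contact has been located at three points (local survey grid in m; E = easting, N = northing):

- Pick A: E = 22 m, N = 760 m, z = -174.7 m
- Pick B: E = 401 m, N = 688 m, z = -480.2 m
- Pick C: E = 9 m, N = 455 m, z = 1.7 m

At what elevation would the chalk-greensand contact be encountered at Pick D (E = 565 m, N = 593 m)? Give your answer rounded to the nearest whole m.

Let the plane be z = a·E + b·N + c.
Pick B−Pick A: 379a − 72b = −305.5;  Pick C−Pick A: −13a − 305b = 176.4.
Solving gives a = −0.90858, b = −0.53963.
Then c = -174.7 − a·22 − b·760 = 255.41.
At (565, 593): z = −513.4 − 320.0 + 255.41 = -577.9 m.

-578 m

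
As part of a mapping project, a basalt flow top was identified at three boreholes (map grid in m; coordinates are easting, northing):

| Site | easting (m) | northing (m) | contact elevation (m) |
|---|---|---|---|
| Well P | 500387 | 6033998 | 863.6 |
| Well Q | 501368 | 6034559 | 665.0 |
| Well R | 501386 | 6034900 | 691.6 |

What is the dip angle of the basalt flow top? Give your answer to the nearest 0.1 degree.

15.1°

Two edge vectors: Well P→Well Q = (981, 561, -198.6), Well P→Well R = (999, 902, -172).
Normal n = (Well P→Well Q) × (Well P→Well R) = (82645.2, -29669.4, 324423).
So ∂z/∂easting = −n_x/n_z = −0.25475 and ∂z/∂northing = −n_y/n_z = 0.09145.
Gradient magnitude |∇z| = √(a² + b²) = √(0.06490 + 0.00836) = 0.27066.
True dip = arctan(0.27066) = 15.1°, dipping toward ESE (azimuth ≈ 110°).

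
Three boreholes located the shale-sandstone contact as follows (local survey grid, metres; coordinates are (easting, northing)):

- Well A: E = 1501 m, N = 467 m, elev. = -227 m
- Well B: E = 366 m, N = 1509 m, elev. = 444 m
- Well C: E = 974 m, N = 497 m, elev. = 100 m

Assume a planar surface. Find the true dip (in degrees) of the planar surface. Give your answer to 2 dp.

Two edge vectors: Well A→Well B = (-1135, 1042, 671), Well A→Well C = (-527, 30, 327).
Normal n = (Well A→Well B) × (Well A→Well C) = (320604, 17528, 515084).
So ∂z/∂E = −n_x/n_z = −0.62243 and ∂z/∂N = −n_y/n_z = −0.03403.
Gradient magnitude |∇z| = √(a² + b²) = √(0.38742 + 0.00116) = 0.62336.
True dip = arctan(0.62336) = 31.94°, dipping toward E (azimuth ≈ 087°).

31.94°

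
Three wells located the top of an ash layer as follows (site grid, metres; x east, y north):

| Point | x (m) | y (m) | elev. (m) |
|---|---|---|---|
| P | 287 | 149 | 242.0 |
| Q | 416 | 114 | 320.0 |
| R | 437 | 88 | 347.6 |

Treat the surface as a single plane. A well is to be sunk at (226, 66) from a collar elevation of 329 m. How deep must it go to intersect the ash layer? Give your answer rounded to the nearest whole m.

51 m

Two edge vectors: P→Q = (129, -35, 78), P→R = (150, -61, 105.6).
Normal n = (P→Q) × (P→R) = (1062, -1922.4, -2619).
So ∂z/∂x = −n_x/n_z = 0.40550 and ∂z/∂y = −n_y/n_z = −0.73402.
Intercept c from P: 242 − 116.38 + 109.37 = 234.99.
At (226, 66): z_contact = 91.6 − 48.4 + 234.99 = 278.2 m.
Depth below ground = 329 − 278.2 = 51 m.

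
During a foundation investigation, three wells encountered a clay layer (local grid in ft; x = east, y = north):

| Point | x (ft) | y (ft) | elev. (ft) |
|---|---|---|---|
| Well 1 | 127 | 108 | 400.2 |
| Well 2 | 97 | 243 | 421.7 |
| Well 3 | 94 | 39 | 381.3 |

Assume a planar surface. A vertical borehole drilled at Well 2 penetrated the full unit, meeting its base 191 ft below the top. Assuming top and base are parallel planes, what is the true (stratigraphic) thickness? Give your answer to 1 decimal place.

185.1 ft

Two edge vectors: Well 1→Well 2 = (-30, 135, 21.5), Well 1→Well 3 = (-33, -69, -18.9).
Normal n = (Well 1→Well 2) × (Well 1→Well 3) = (-1068, -1276.5, 6525).
So ∂z/∂x = −n_x/n_z = 0.16368 and ∂z/∂y = −n_y/n_z = 0.19563.
|∇z| = √(a²+b²) = 0.25507, so dip δ = arctan(0.25507) = 14.31°.
True thickness = vertical thickness × cos δ = 191 × cos 14.31° = 185.1 ft.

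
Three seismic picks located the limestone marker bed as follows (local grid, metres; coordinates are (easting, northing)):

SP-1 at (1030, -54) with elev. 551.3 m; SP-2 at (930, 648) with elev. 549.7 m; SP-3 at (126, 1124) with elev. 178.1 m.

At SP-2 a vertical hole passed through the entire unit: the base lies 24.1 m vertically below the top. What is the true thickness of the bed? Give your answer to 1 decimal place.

Two edge vectors: SP-1→SP-2 = (-100, 702, -1.6), SP-1→SP-3 = (-904, 1178, -373.2).
Normal n = (SP-1→SP-2) × (SP-1→SP-3) = (-260101.6, -35873.6, 516808).
So ∂z/∂E = −n_x/n_z = 0.50328 and ∂z/∂N = −n_y/n_z = 0.06941.
|∇z| = √(a²+b²) = 0.50805, so dip δ = arctan(0.50805) = 26.93°.
True thickness = vertical thickness × cos δ = 24.1 × cos 26.93° = 21.5 m.

21.5 m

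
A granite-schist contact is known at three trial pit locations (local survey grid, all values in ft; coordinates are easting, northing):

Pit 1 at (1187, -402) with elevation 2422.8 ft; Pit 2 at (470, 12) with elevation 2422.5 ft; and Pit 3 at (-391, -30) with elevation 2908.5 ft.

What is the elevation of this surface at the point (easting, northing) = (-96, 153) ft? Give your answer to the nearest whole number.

2590 ft

Let the plane be z = a·easting + b·northing + c.
Pit 2−Pit 1: −717a + 414b = −0.3;  Pit 3−Pit 1: −1578a + 372b = 485.7.
Solving gives a = −0.52046, b = −0.90209.
Then c = 2422.8 − a·1187 − b·-402 = 2677.94.
At (-96, 153): z = 50.0 − 138.0 + 2677.94 = 2589.9 ft.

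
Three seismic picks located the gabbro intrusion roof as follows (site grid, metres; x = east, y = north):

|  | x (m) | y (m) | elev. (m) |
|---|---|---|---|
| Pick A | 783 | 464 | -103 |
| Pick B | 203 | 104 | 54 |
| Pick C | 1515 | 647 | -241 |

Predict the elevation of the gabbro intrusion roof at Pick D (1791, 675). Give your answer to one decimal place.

Let the plane be z = a·x + b·y + c.
Pick B−Pick A: −580a − 360b = 157;  Pick C−Pick A: 732a + 183b = −138.
Solving gives a = −0.133111, b = −0.221655.
Then c = -103 − a·783 − b·464 = 104.07.
At (1791, 675): z = −238.4 − 149.6 + 104.07 = -283.9 m.

-283.9 m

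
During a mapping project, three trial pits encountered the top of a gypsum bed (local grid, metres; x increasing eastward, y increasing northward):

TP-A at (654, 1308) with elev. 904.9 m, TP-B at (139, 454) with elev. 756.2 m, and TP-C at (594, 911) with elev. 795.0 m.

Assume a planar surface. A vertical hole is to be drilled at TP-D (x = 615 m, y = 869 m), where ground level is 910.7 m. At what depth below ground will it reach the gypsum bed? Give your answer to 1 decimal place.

Let the plane be z = a·x + b·y + c.
TP-B−TP-A: −515a − 854b = −148.7;  TP-C−TP-A: −60a − 397b = −109.9.
Solving gives a = −0.227267, b = 0.311174.
Then c = 904.9 − a·654 − b·1308 = 646.52.
At (615, 869): z_contact = −139.77 + 270.41 + 646.52 = 777.16 m.
Depth below ground = 910.7 − 777.16 = 133.5 m.

133.5 m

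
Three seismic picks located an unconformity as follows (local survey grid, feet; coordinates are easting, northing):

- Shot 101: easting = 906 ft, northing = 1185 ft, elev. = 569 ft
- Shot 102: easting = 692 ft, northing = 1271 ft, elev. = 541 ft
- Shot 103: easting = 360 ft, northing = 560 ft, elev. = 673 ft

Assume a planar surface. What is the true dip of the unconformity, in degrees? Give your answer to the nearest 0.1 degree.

Let the plane be z = a·easting + b·northing + c.
Shot 102−Shot 101: −214a + 86b = −28;  Shot 103−Shot 101: −546a − 625b = 104.
Solving gives a = 0.04735, b = −0.20776.
Gradient magnitude |∇z| = √(a² + b²) = √(0.00224 + 0.04317) = 0.21309.
True dip = arctan(0.21309) = 12.0°, dipping toward NNW (azimuth ≈ 347°).

12.0°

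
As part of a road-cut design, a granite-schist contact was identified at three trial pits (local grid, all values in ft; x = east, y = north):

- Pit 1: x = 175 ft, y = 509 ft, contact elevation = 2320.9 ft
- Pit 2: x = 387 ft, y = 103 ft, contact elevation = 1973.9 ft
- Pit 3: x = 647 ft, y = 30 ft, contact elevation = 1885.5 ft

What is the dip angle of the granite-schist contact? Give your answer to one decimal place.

Two edge vectors: Pit 1→Pit 2 = (212, -406, -347), Pit 1→Pit 3 = (472, -479, -435.4).
Normal n = (Pit 1→Pit 2) × (Pit 1→Pit 3) = (10559.4, -71479.2, 90084).
So ∂z/∂x = −n_x/n_z = −0.11722 and ∂z/∂y = −n_y/n_z = 0.79347.
Gradient magnitude |∇z| = √(a² + b²) = √(0.01374 + 0.62960) = 0.80208.
True dip = arctan(0.80208) = 38.7°, dipping toward S (azimuth ≈ 172°).

38.7°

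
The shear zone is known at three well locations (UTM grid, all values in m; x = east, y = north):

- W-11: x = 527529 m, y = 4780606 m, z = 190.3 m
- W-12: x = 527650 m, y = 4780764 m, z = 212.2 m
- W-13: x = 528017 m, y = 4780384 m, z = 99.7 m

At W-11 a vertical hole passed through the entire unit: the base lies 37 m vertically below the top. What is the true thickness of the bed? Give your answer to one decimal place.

36.1 m

Two edge vectors: W-11→W-12 = (121, 158, 21.9), W-11→W-13 = (488, -222, -90.6).
Normal n = (W-11→W-12) × (W-11→W-13) = (-9453, 21649.8, -103966).
So ∂z/∂x = −n_x/n_z = −0.09092 and ∂z/∂y = −n_y/n_z = 0.20824.
|∇z| = √(a²+b²) = 0.22722, so dip δ = arctan(0.22722) = 12.80°.
True thickness = vertical thickness × cos δ = 37 × cos 12.80° = 36.1 m.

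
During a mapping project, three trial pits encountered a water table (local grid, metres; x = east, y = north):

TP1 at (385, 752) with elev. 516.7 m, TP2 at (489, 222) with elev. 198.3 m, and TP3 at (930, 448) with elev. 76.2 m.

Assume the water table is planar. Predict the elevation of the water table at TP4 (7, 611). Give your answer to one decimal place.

Let the plane be z = a·x + b·y + c.
TP2−TP1: 104a − 530b = −318.4;  TP3−TP1: 545a − 304b = −440.5.
Solving gives a = −0.53131, b = 0.49650.
Then c = 516.7 − a·385 − b·752 = 347.89.
At (7, 611): z = −3.7 + 303.4 + 347.89 = 647.5 m.

647.5 m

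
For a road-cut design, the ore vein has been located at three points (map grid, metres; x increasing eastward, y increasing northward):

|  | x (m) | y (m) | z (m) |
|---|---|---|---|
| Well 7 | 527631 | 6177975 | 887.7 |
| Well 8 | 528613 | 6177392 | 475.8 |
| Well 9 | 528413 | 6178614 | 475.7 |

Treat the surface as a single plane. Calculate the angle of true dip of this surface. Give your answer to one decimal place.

25.2°

Let the plane be z = a·x + b·y + c.
Well 8−Well 7: 982a − 583b = −411.9;  Well 9−Well 7: 782a + 639b = −412.
Solving gives a = −0.46465, b = −0.07613.
Gradient magnitude |∇z| = √(a² + b²) = √(0.21590 + 0.00580) = 0.47084.
True dip = arctan(0.47084) = 25.2°, dipping toward E (azimuth ≈ 081°).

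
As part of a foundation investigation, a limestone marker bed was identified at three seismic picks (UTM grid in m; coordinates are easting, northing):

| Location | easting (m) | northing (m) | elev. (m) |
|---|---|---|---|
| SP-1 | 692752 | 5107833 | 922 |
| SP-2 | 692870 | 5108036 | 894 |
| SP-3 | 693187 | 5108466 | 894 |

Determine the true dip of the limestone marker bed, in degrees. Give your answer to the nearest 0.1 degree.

47.7°

Let the plane be z = a·easting + b·northing + c.
SP-2−SP-1: 118a + 203b = −28;  SP-3−SP-1: 435a + 633b = −28.
Solving gives a = 0.88458, b = −0.65212.
Gradient magnitude |∇z| = √(a² + b²) = √(0.78248 + 0.42526) = 1.09897.
True dip = arctan(1.09897) = 47.7°, dipping toward NW (azimuth ≈ 306°).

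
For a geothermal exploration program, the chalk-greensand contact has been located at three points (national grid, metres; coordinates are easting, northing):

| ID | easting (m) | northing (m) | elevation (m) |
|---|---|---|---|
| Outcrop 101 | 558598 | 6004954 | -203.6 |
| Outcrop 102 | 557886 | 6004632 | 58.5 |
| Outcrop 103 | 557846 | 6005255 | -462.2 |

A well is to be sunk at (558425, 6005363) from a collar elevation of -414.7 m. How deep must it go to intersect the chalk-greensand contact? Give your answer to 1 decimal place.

Two edge vectors: Outcrop 101→Outcrop 102 = (-712, -322, 262.1), Outcrop 101→Outcrop 103 = (-752, 301, -258.6).
Normal n = (Outcrop 101→Outcrop 102) × (Outcrop 101→Outcrop 103) = (4377.1, -381222.4, -456456).
So ∂z/∂easting = −n_x/n_z = 0.009589314 and ∂z/∂northing = −n_y/n_z = −0.835178856.
Intercept c from Outcrop 101: -203.6 − 5356.57 + 5015210.61 = 5009650.44.
At (558425, 6005363): z_contact = 5354.91 − 5015552.20 + 5009650.44 = -546.85 m.
Depth below ground = -414.7 − (-546.85) = 132.1 m.

132.1 m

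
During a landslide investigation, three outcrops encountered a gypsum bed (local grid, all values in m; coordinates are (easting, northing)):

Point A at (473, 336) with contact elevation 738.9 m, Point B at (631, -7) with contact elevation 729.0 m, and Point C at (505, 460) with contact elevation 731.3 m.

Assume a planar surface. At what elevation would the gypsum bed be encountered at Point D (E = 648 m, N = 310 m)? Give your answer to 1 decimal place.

Let the plane be z = a·E + b·N + c.
Point B−Point A: 158a − 343b = −9.9;  Point C−Point A: 32a + 124b = −7.6.
Solving gives a = −0.12544, b = −0.02892.
Then c = 738.9 − a·473 − b·336 = 807.95.
At (648, 310): z = −81.3 − 9.0 + 807.95 = 717.7 m.

717.7 m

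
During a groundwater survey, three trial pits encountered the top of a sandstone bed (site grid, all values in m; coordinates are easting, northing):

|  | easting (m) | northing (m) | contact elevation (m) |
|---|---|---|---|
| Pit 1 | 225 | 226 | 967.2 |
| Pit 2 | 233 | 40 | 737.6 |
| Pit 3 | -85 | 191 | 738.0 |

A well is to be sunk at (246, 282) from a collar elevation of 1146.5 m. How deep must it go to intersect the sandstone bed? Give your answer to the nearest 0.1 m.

96.2 m

Let the plane be z = a·easting + b·northing + c.
Pit 2−Pit 1: 8a − 186b = −229.6;  Pit 3−Pit 1: −310a − 35b = −229.2.
Solving gives a = 0.59709, b = 1.26009.
Then c = 967.2 − a·225 − b·226 = 548.08.
At (246, 282): z_contact = 146.88 + 355.35 + 548.08 = 1050.30 m.
Depth below ground = 1146.5 − 1050.30 = 96.2 m.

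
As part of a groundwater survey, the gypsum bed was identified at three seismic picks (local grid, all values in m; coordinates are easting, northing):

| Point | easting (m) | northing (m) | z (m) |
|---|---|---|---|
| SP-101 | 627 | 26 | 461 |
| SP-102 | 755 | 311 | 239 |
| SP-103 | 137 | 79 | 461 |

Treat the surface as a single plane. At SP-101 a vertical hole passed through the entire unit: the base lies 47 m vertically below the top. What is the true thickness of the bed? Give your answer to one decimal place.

Let the plane be z = a·easting + b·northing + c.
SP-102−SP-101: 128a + 285b = −222;  SP-103−SP-101: −490a + 53b = 0.
Solving gives a = −0.08035, b = −0.74286.
|∇z| = √(a²+b²) = 0.74719, so dip δ = arctan(0.74719) = 36.77°.
True thickness = vertical thickness × cos δ = 47 × cos 36.77° = 37.7 m.

37.7 m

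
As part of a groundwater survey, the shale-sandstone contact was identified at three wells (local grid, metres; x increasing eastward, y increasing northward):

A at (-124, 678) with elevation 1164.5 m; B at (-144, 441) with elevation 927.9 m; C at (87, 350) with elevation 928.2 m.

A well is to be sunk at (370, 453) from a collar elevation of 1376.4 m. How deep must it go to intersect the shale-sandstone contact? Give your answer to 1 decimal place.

240.6 m

Let the plane be z = a·x + b·y + c.
B−A: −20a − 237b = −236.6;  C−A: 211a − 328b = −236.3.
Solving gives a = 0.38188, b = 0.96609.
Then c = 1164.5 − a·-124 − b·678 = 556.85.
At (370, 453): z_contact = 141.29 + 437.64 + 556.85 = 1135.78 m.
Depth below ground = 1376.4 − 1135.78 = 240.6 m.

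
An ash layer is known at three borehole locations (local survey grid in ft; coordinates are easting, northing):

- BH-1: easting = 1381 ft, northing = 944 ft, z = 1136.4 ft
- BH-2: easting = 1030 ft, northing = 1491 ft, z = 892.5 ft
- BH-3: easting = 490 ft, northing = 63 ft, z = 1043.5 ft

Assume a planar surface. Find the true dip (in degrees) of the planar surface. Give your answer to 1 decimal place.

Let the plane be z = a·easting + b·northing + c.
BH-2−BH-1: −351a + 547b = −243.9;  BH-3−BH-1: −891a − 881b = −92.9.
Solving gives a = 0.33353, b = −0.23187.
Gradient magnitude |∇z| = √(a² + b²) = √(0.11124 + 0.05376) = 0.40621.
True dip = arctan(0.40621) = 22.1°, dipping toward NW (azimuth ≈ 305°).

22.1°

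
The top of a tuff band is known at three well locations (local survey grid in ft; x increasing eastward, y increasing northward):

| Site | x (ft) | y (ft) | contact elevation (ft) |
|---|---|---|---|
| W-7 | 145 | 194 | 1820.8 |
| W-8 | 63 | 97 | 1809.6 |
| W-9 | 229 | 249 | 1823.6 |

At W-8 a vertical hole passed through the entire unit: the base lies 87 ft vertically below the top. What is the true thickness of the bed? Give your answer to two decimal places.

85.02 ft

Two edge vectors: W-7→W-8 = (-82, -97, -11.2), W-7→W-9 = (84, 55, 2.8).
Normal n = (W-7→W-8) × (W-7→W-9) = (344.4, -711.2, 3638).
So ∂z/∂x = −n_x/n_z = −0.09467 and ∂z/∂y = −n_y/n_z = 0.19549.
|∇z| = √(a²+b²) = 0.21721, so dip δ = arctan(0.21721) = 12.25°.
True thickness = vertical thickness × cos δ = 87 × cos 12.25° = 85.02 ft.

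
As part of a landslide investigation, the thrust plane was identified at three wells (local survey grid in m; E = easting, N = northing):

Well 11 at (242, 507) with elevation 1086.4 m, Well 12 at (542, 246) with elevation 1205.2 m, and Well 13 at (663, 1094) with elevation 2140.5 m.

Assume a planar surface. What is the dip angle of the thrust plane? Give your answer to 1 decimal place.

56.7°

Let the plane be z = a·E + b·N + c.
Well 12−Well 11: 300a − 261b = 118.8;  Well 13−Well 11: 421a + 587b = 1054.1.
Solving gives a = 1.20587, b = 0.93088.
Gradient magnitude |∇z| = √(a² + b²) = √(1.45412 + 0.86655) = 1.52337.
True dip = arctan(1.52337) = 56.7°, dipping toward SW (azimuth ≈ 232°).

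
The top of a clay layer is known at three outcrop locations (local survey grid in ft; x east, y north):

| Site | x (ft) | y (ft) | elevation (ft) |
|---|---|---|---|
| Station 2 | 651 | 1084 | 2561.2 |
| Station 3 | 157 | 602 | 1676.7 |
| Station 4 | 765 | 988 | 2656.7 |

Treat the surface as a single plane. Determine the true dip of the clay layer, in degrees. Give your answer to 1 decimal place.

Let the plane be z = a·x + b·y + c.
Station 3−Station 2: −494a − 482b = −884.5;  Station 4−Station 2: 114a − 96b = 95.5.
Solving gives a = 1.27909, b = 0.52413.
Gradient magnitude |∇z| = √(a² + b²) = √(1.63607 + 0.27471) = 1.38231.
True dip = arctan(1.38231) = 54.1°, dipping toward WSW (azimuth ≈ 248°).

54.1°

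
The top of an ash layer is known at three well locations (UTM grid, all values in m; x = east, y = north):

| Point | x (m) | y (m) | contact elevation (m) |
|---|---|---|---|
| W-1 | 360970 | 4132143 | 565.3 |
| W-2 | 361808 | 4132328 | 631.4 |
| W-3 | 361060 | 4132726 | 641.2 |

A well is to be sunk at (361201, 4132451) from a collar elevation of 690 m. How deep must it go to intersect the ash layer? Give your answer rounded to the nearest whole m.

Two edge vectors: W-1→W-2 = (838, 185, 66.1), W-1→W-3 = (90, 583, 75.9).
Normal n = (W-1→W-2) × (W-1→W-3) = (-24494.8, -57655.2, 471904).
So ∂z/∂x = −n_x/n_z = 0.05190632 and ∂z/∂y = −n_y/n_z = 0.12217570.
Intercept c from W-1: 565.3 − 18736.62 − 504847.45 = −523018.77.
At (361201, 4132451): z_contact = 18748.6 + 504885.1 − 523018.77 = 614.9 m.
Depth below ground = 690 − 614.9 = 75 m.

75 m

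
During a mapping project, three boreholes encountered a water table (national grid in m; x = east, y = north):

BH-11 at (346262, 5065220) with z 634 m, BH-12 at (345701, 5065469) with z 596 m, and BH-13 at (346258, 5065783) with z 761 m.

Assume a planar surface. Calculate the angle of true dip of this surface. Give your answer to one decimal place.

15.8°

Let the plane be z = a·x + b·y + c.
BH-12−BH-11: −561a + 249b = −38;  BH-13−BH-11: −4a + 563b = 127.
Solving gives a = 0.16839, b = 0.22677.
Gradient magnitude |∇z| = √(a² + b²) = √(0.02836 + 0.05143) = 0.28246.
True dip = arctan(0.28246) = 15.8°, dipping toward SW (azimuth ≈ 217°).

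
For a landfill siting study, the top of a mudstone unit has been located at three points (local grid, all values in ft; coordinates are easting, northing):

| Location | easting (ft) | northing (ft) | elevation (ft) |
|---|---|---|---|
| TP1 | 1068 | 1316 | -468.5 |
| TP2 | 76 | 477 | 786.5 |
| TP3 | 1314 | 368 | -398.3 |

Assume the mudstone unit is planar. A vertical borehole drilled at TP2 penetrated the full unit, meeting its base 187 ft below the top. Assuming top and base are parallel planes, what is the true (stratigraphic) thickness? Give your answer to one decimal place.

129.6 ft

Two edge vectors: TP1→TP2 = (-992, -839, 1255), TP1→TP3 = (246, -948, 70.2).
Normal n = (TP1→TP2) × (TP1→TP3) = (1130842.2, 378368.4, 1146810).
So ∂z/∂easting = −n_x/n_z = −0.98608 and ∂z/∂northing = −n_y/n_z = −0.32993.
|∇z| = √(a²+b²) = 1.03981, so dip δ = arctan(1.03981) = 46.12°.
True thickness = vertical thickness × cos δ = 187 × cos 46.12° = 129.6 ft.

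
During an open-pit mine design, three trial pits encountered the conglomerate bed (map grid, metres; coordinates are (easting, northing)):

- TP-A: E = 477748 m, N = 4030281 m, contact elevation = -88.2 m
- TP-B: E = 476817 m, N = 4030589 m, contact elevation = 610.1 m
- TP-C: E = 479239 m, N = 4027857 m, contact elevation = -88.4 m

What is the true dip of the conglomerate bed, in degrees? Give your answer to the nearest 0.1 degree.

Let the plane be z = a·E + b·N + c.
TP-B−TP-A: −931a + 308b = 698.3;  TP-C−TP-A: 1491a − 2424b = −0.2.
Solving gives a = −0.94164, b = −0.57912.
Gradient magnitude |∇z| = √(a² + b²) = √(0.88669 + 0.33538) = 1.10547.
True dip = arctan(1.10547) = 47.9°, dipping toward ENE (azimuth ≈ 058°).

47.9°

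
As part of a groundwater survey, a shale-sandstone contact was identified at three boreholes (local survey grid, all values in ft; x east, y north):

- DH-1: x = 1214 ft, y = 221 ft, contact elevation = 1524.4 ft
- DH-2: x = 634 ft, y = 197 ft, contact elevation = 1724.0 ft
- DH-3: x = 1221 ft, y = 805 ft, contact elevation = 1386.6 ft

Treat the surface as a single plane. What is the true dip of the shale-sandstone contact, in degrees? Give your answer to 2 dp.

22.15°

Let the plane be z = a·x + b·y + c.
DH-2−DH-1: −580a − 24b = 199.6;  DH-3−DH-1: 7a + 584b = −137.8.
Solving gives a = −0.33454, b = −0.23195.
Gradient magnitude |∇z| = √(a² + b²) = √(0.11192 + 0.05380) = 0.40708.
True dip = arctan(0.40708) = 22.15°, dipping toward NE (azimuth ≈ 055°).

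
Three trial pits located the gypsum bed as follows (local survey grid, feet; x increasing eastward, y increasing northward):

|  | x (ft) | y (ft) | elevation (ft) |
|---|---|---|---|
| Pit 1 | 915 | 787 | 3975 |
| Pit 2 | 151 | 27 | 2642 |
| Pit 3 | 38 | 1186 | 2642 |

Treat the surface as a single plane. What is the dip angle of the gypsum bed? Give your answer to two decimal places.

57.96°

Let the plane be z = a·x + b·y + c.
Pit 2−Pit 1: −764a − 760b = −1333;  Pit 3−Pit 1: −877a + 399b = −1333.
Solving gives a = 1.59051, b = 0.15507.
Gradient magnitude |∇z| = √(a² + b²) = √(2.52971 + 0.02405) = 1.59805.
True dip = arctan(1.59805) = 57.96°, dipping toward W (azimuth ≈ 264°).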